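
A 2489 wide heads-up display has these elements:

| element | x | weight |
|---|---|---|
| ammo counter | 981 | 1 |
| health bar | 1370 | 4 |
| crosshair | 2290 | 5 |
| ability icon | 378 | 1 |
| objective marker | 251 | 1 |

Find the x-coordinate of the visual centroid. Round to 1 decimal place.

Total weight = 1 + 4 + 5 + 1 + 1 = 12.
Σw·x = 1·981 + 4·1370 + 5·2290 + 1·378 + 1·251 = 18540, so x̄ = 18540/12 ≈ 1545.00.

x ≈ 1545.0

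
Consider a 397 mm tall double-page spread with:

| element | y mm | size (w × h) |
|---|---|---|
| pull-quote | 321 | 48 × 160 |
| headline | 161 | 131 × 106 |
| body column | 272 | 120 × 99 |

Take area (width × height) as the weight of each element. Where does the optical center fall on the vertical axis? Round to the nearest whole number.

Taking area as weight: pull-quote 48·160 = 7680, headline 131·106 = 13886, body column 120·99 = 11880. Sum 33446.
y: (7680·321 + 13886·161 + 11880·272) / 33446 = 7932286 / 33446 ≈ 237.17

y ≈ 237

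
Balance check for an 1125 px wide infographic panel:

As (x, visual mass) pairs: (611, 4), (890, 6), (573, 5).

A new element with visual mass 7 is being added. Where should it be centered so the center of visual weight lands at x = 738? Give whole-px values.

New total weight: (4 + 6 + 5) + 7 = 22.
x: target moment 22×738 = 16236; current 4·611 + 6·890 + 5·573 = 10649; the new element supplies 5587, so x = 5587/7 ≈ 798.14.

x ≈ 798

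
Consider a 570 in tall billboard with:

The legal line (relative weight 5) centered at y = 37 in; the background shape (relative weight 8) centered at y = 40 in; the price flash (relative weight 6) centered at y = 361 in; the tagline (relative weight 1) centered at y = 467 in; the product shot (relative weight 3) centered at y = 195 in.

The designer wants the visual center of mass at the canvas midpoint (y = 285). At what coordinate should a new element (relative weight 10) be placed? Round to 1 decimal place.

With the new element, Σw becomes 5 + 8 + 6 + 1 + 3 + 10 = 33.
y: need Σw·y = 33·285 = 9405. Existing = 5·37 + 8·40 + 6·361 + 1·467 + 3·195 = 3723. Remainder 5682 / 10 ≈ 568.20.

y ≈ 568.2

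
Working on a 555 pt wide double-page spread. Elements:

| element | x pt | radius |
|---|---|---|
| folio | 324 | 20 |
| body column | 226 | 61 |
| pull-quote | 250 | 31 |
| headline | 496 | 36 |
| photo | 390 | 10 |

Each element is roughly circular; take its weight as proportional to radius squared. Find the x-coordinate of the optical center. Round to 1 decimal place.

Weights ∝ r²: folio 20² = 400, body column 61² = 3721, pull-quote 31² = 961, headline 36² = 1296, photo 10² = 100; Σw = 6478.
Σw·x = 400·324 + 3721·226 + 961·250 + 1296·496 + 100·390 = 1892612, so x̄ = 1892612/6478 ≈ 292.16.

x ≈ 292.2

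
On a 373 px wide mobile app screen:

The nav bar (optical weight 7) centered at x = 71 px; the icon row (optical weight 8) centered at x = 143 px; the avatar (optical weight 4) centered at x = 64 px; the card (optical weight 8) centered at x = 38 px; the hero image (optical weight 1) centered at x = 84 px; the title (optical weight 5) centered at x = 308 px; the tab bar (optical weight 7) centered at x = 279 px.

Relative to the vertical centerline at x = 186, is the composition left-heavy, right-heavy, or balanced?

left-heavy

Σw = 7 + 8 + 4 + 8 + 1 + 5 + 7 = 40.
x: (7·71 + 8·143 + 4·64 + 8·38 + 1·84 + 5·308 + 7·279) / 40 = 5778 / 40 ≈ 144.45
144.4 vs midline 186 → left-heavy.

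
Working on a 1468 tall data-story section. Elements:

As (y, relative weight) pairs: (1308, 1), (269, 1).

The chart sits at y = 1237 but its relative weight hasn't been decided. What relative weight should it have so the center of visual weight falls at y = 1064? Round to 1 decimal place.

w ≈ 3.2

Fixed elements: Σw = 1 + 1 = 2, Σw·y = 1·1308 + 1·269 = 1577.
Balance at y = 1064 requires (1577 + w·1237) / (2 + w) = 1064.
Rearranging, w·(1237 − 1064) = 1064·2 − 1577 = 551, so w ≈ 551/173 = 3.18.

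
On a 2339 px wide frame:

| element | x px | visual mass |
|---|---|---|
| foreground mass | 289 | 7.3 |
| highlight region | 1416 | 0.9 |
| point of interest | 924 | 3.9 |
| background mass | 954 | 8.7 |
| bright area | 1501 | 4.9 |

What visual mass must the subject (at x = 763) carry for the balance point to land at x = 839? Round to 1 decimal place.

w ≈ 14.2

Existing Σw = 25.7 (7.3 + 0.9 + 3.9 + 8.7 + 4.9); existing moment 7.3·289 + 0.9·1416 + 3.9·924 + 8.7·954 + 4.9·1501 = 22642.4.
For the centroid to hit 839: (22642.4 + w·763) / (25.7 + w) = 839.
So w = (839·25.7 − 22642.4)/(763 − 839) = -1080.1/-76 ≈ 14.21.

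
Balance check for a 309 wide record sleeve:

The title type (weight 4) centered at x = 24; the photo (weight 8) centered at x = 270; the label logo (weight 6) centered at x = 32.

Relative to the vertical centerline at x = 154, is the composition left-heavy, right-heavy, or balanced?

Total weight = 4 + 8 + 6 = 18.
x: (4·24 + 8·270 + 6·32) / 18 = 2448 / 18 ≈ 136.00
136.0 lies left of the midline 154, so the layout is left-heavy.

left-heavy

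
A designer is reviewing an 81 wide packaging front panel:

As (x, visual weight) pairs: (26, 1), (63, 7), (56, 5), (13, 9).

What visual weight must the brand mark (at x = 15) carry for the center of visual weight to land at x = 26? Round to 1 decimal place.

Existing Σw = 22 (1 + 7 + 5 + 9); existing moment 1·26 + 7·63 + 5·56 + 9·13 = 864.
For the centroid to hit 26: (864 + w·15) / (22 + w) = 26.
Solving: w = (26·22 − 864) / (15 − 26) = -292 / -11 ≈ 26.55.

w ≈ 26.5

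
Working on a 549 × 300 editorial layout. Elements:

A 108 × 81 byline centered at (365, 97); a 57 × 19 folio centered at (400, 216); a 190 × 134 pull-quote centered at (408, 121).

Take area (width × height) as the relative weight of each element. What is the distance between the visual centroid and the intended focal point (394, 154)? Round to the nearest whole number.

Areas → weights: byline 108·81 = 8748, folio 57·19 = 1083, pull-quote 190·134 = 25460; Σw = 35291.
x: (8748·365 + 1083·400 + 25460·408) / 35291 = 14013900 / 35291 ≈ 397.10
y: (8748·97 + 1083·216 + 25460·121) / 35291 = 4163144 / 35291 ≈ 117.97
From (394, 154): dx = 3.10, dy = -36.03, so the distance is √(dx²+dy²) ≈ 36.17.

≈ 36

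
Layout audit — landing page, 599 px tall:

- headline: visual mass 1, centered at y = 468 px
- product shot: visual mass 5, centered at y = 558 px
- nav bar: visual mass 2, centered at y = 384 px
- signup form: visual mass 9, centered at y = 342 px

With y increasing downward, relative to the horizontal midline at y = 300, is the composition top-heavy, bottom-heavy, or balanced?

Total weight = 1 + 5 + 2 + 9 = 17.
Σw·y = 1·468 + 5·558 + 2·384 + 9·342 = 7104, so ȳ = 7104/17 ≈ 417.88.
417.9 vs midline 300 → bottom-heavy.

bottom-heavy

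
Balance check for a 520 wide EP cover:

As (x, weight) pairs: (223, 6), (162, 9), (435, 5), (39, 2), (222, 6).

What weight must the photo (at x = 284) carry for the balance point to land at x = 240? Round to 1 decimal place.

Known weights sum to 6 + 9 + 5 + 2 + 6 = 28; their moment is 6·223 + 9·162 + 5·435 + 2·39 + 6·222 = 6381.
Balance at x = 240 requires (6381 + w·284) / (28 + w) = 240.
So w = (240·28 − 6381)/(284 − 240) = 339/44 ≈ 7.70.

w ≈ 7.7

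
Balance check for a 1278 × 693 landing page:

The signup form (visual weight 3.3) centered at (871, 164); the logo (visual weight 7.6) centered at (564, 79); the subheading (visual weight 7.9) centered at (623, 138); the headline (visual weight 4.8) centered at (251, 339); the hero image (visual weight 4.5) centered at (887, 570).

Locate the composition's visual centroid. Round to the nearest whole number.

(615, 229)

Σw = 3.3 + 7.6 + 7.9 + 4.8 + 4.5 = 28.1.
x: (3.3·871 + 7.6·564 + 7.9·623 + 4.8·251 + 4.5·887) / 28.1 = 17278.7 / 28.1 ≈ 614.90
y: (3.3·164 + 7.6·79 + 7.9·138 + 4.8·339 + 4.5·570) / 28.1 = 6424.0 / 28.1 ≈ 228.61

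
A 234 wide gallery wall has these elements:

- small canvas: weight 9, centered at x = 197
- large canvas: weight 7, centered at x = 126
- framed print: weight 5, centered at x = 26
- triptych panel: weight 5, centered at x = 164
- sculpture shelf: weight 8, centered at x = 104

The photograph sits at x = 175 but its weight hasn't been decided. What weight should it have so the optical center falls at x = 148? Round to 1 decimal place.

w ≈ 22.0

Known weights sum to 9 + 7 + 5 + 5 + 8 = 34; their moment is 9·197 + 7·126 + 5·26 + 5·164 + 8·104 = 4437.
Balance at x = 148 requires (4437 + w·175) / (34 + w) = 148.
Rearranging, w·(175 − 148) = 148·34 − 4437 = 595, so w ≈ 595/27 = 22.04.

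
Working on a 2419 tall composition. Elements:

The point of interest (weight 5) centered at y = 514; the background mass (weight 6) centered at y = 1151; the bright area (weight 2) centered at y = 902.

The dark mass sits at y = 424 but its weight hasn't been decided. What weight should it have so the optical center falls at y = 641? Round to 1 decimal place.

w ≈ 13.6

Fixed elements: Σw = 5 + 6 + 2 = 13, Σw·y = 5·514 + 6·1151 + 2·902 = 11280.
Set Σw·y/Σw = 641: (11280 + 424w) = 641·(13 + w).
So w = (641·13 − 11280)/(424 − 641) = -2947/-217 ≈ 13.58.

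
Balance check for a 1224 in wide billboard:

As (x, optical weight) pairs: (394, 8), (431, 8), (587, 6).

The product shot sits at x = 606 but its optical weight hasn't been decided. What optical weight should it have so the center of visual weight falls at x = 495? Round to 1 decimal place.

Existing Σw = 22 (8 + 8 + 6); existing moment 8·394 + 8·431 + 6·587 = 10122.
Set Σw·x/Σw = 495: (10122 + 606w) = 495·(22 + w).
So w = (495·22 − 10122)/(606 − 495) = 768/111 ≈ 6.92.

w ≈ 6.9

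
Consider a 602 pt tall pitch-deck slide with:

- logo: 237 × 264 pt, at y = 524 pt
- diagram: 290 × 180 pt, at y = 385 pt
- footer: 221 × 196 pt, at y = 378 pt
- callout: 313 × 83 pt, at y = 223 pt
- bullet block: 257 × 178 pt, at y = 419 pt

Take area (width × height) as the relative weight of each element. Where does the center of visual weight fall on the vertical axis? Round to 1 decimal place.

y ≈ 410.0

Areas → weights: logo 237·264 = 62568, diagram 290·180 = 52200, footer 221·196 = 43316, callout 313·83 = 25979, bullet block 257·178 = 45746; Σw = 229809.
Σw·y = 62568·524 + 52200·385 + 43316·378 + 25979·223 + 45746·419 = 94216971, so ȳ = 94216971/229809 ≈ 409.98.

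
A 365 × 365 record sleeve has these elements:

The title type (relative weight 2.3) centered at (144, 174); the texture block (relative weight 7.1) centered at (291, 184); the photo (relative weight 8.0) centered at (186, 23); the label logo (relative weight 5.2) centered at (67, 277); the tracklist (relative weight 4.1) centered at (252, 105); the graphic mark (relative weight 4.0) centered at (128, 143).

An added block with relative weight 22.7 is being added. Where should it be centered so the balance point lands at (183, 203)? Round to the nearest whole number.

(176, 287)

After adding the added block, total weight = 2.3 + 7.1 + 8.0 + 5.2 + 4.1 + 4.0 + 22.7 = 53.4.
x: target moment 53.4×183 = 9772.2; current 2.3·144 + 7.1·291 + 8.0·186 + 5.2·67 + 4.1·252 + 4.0·128 = 5778.9; the added block supplies 3993.3, so x = 3993.3/22.7 ≈ 175.92.
y: target moment 53.4×203 = 10840.2; current 2.3·174 + 7.1·184 + 8.0·23 + 5.2·277 + 4.1·105 + 4.0·143 = 4333.5; the added block supplies 6506.7, so y = 6506.7/22.7 ≈ 286.64.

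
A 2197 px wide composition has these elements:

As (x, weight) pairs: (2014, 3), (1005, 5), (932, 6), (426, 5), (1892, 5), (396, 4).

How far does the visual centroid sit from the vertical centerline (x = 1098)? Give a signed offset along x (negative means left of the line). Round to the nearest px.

Σw = 3 + 5 + 6 + 5 + 5 + 4 = 28.
Σw·x = 29833; x̄ = 29833/28 ≈ 1065.46.
Against x = 1098, that's 1065.46 − 1098 = -32.54.

≈ -33 px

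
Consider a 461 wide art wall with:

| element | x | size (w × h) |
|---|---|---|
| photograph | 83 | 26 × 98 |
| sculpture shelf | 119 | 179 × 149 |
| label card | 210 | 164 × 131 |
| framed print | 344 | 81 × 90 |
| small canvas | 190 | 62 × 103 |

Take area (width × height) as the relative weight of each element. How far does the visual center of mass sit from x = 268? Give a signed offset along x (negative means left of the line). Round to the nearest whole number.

Areas → weights: photograph 26·98 = 2548, sculpture shelf 179·149 = 26671, label card 164·131 = 21484, framed print 81·90 = 7290, small canvas 62·103 = 6386; Σw = 64379.
x: (2548·83 + 26671·119 + 21484·210 + 7290·344 + 6386·190) / 64379 = 11618073 / 64379 ≈ 180.46
Against x = 268, that's 180.46 − 268 = -87.54.

≈ -88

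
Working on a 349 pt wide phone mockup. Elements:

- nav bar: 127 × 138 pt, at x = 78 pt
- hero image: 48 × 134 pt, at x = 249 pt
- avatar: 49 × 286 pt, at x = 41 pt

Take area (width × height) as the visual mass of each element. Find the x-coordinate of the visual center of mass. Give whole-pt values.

Taking area as weight: nav bar 127·138 = 17526, hero image 48·134 = 6432, avatar 49·286 = 14014. Sum 37972.
x-moment: 17526·78 + 6432·249 + 14014·41 = 3543170; centroid 3543170/37972 ≈ 93.31.

x ≈ 93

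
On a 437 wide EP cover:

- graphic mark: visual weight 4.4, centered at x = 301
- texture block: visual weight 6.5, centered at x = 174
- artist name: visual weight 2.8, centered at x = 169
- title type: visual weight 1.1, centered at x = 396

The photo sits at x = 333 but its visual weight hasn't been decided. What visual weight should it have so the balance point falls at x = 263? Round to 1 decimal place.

Known weights sum to 4.4 + 6.5 + 2.8 + 1.1 = 14.8; their moment is 4.4·301 + 6.5·174 + 2.8·169 + 1.1·396 = 3364.2.
For the centroid to hit 263: (3364.2 + w·333) / (14.8 + w) = 263.
So w = (263·14.8 − 3364.2)/(333 − 263) = 528.2/70 ≈ 7.55.

w ≈ 7.5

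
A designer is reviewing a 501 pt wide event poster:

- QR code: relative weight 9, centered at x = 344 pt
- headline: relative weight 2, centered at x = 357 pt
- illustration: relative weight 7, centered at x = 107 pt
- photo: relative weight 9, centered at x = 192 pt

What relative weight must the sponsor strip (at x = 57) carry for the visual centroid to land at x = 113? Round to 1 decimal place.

Existing Σw = 27 (9 + 2 + 7 + 9); existing moment 9·344 + 2·357 + 7·107 + 9·192 = 6287.
For the centroid to hit 113: (6287 + w·57) / (27 + w) = 113.
So w = (113·27 − 6287)/(57 − 113) = -3236/-56 ≈ 57.79.

w ≈ 57.8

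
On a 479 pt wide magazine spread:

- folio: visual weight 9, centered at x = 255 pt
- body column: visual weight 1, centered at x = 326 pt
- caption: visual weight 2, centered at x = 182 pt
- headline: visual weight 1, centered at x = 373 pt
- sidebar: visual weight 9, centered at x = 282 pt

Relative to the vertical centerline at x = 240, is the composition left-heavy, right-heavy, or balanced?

right-heavy

Total weight = 9 + 1 + 2 + 1 + 9 = 22.
x: (9·255 + 1·326 + 2·182 + 1·373 + 9·282) / 22 = 5896 / 22 ≈ 268.00
268.0 lies right of the midline 240, so the layout is right-heavy.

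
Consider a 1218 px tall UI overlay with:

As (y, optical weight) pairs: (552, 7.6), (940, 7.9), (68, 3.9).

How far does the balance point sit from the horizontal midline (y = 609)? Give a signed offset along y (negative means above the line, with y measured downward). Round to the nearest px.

≈ 4 px

Total weight = 7.6 + 7.9 + 3.9 = 19.4.
y-moment: 7.6·552 + 7.9·940 + 3.9·68 = 11886.4; centroid 11886.4/19.4 ≈ 612.70.
Offset from y = 609: 612.70 − 609 ≈ 3.70.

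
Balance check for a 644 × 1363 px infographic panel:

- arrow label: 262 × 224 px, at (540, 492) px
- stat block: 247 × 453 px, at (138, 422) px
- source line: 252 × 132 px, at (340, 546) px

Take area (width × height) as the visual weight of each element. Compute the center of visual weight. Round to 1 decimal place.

Taking area as weight: arrow label 262·224 = 58688, stat block 247·453 = 111891, source line 252·132 = 33264. Sum 203843.
Σw·x = 58688·540 + 111891·138 + 33264·340 = 58442238, so x̄ = 58442238/203843 ≈ 286.70.
Σw·y = 58688·492 + 111891·422 + 33264·546 = 94254642, so ȳ = 94254642/203843 ≈ 462.39.

(286.7, 462.4)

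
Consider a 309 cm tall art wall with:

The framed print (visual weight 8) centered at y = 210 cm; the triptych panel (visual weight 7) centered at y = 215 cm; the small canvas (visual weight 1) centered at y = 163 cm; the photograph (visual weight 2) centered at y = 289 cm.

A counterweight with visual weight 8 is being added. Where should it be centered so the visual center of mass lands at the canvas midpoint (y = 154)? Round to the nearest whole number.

y ≈ 10

After adding the counterweight, total weight = 8 + 7 + 1 + 2 + 8 = 26.
y: target moment 26×154 = 4004; current 8·210 + 7·215 + 1·163 + 2·289 = 3926; the counterweight supplies 78, so y = 78/8 ≈ 9.75.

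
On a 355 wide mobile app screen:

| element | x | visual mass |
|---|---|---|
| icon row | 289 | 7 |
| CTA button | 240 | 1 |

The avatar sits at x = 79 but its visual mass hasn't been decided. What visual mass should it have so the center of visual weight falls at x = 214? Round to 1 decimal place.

Fixed elements: Σw = 7 + 1 = 8, Σw·x = 7·289 + 1·240 = 2263.
For the centroid to hit 214: (2263 + w·79) / (8 + w) = 214.
So w = (214·8 − 2263)/(79 − 214) = -551/-135 ≈ 4.08.

w ≈ 4.1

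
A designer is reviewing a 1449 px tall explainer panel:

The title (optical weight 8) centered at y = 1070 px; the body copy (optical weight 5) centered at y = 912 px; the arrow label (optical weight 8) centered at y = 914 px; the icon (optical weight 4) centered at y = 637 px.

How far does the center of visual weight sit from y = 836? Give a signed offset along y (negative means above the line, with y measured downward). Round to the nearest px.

Σw = 8 + 5 + 8 + 4 = 25.
y-moment: 8·1070 + 5·912 + 8·914 + 4·637 = 22980; centroid 22980/25 ≈ 919.20.
Offset from y = 836: 919.20 − 836 ≈ 83.20.

≈ 83 px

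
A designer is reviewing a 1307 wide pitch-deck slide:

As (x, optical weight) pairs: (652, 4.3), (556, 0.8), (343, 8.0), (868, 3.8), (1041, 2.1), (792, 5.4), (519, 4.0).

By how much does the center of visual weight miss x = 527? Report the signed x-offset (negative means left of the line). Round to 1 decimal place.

≈ 100.8

Total weight = 4.3 + 0.8 + 8.0 + 3.8 + 2.1 + 5.4 + 4.0 = 28.4.
x-moment: 4.3·652 + 0.8·556 + 8.0·343 + 3.8·868 + 2.1·1041 + 5.4·792 + 4.0·519 = 17829.7; centroid 17829.7/28.4 ≈ 627.81.
Difference: 627.81 − 527 ≈ 100.81.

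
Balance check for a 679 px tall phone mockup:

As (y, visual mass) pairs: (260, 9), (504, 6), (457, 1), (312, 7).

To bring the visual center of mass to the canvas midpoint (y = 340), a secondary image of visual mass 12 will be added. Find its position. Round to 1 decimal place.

With the secondary image, Σw becomes 9 + 6 + 1 + 7 + 12 = 35.
y: need Σw·y = 35·340 = 11900. Existing = 9·260 + 6·504 + 1·457 + 7·312 = 8005. Remainder 3895 / 12 ≈ 324.58.

y ≈ 324.6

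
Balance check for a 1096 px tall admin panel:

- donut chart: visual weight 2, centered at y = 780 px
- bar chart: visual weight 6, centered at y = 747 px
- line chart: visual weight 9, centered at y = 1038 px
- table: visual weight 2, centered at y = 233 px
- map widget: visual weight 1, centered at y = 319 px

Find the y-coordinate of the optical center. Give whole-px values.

y ≈ 808

Total weight = 2 + 6 + 9 + 2 + 1 = 20.
y-moment: 2·780 + 6·747 + 9·1038 + 2·233 + 1·319 = 16169; centroid 16169/20 ≈ 808.45.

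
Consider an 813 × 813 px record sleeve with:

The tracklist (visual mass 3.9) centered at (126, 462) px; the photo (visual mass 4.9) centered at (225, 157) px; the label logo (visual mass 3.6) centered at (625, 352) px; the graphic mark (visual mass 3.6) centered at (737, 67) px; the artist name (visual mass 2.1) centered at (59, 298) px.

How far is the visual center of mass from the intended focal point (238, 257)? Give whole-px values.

≈ 128 px

Total weight = 3.9 + 4.9 + 3.6 + 3.6 + 2.1 = 18.1.
Σw·x = 3.9·126 + 4.9·225 + 3.6·625 + 3.6·737 + 2.1·59 = 6621.0, so x̄ = 6621.0/18.1 ≈ 365.80.
Σw·y = 3.9·462 + 4.9·157 + 3.6·352 + 3.6·67 + 2.1·298 = 4705.3, so ȳ = 4705.3/18.1 ≈ 259.96.
Offset from (238, 257): Δx ≈ 127.80, Δy ≈ 2.96; distance = √(Δx² + Δy²) ≈ 127.84.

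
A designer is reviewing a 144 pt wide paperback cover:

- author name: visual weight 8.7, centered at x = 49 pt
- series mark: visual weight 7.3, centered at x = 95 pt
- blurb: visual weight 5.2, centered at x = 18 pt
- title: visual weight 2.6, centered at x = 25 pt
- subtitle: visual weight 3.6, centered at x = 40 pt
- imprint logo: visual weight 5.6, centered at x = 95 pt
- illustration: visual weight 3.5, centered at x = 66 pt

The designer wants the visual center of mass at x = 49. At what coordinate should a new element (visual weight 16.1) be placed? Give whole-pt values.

With the new element, Σw becomes 8.7 + 7.3 + 5.2 + 2.6 + 3.6 + 5.6 + 3.5 + 16.1 = 52.6.
Along x: (2185.4 + 16.1·x) / 52.6 = 49 (existing moment 8.7·49 + 7.3·95 + 5.2·18 + 2.6·25 + 3.6·40 + 5.6·95 + 3.5·66 = 2185.4) ⇒ x = (2577.4 − 2185.4) / 16.1 ≈ 24.35.

x ≈ 24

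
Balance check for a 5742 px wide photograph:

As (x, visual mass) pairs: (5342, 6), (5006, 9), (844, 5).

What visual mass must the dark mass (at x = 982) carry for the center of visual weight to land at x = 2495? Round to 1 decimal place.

w ≈ 20.8

Existing Σw = 20 (6 + 9 + 5); existing moment 6·5342 + 9·5006 + 5·844 = 81326.
Balance at x = 2495 requires (81326 + w·982) / (20 + w) = 2495.
Solving: w = (2495·20 − 81326) / (982 − 2495) = -31426 / -1513 ≈ 20.77.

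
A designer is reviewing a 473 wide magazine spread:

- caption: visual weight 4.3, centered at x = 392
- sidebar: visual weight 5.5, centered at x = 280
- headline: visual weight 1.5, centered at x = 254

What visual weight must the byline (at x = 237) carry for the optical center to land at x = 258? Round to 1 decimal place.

w ≈ 32.9

Fixed elements: Σw = 4.3 + 5.5 + 1.5 = 11.3, Σw·x = 4.3·392 + 5.5·280 + 1.5·254 = 3606.6.
Set Σw·x/Σw = 258: (3606.6 + 237w) = 258·(11.3 + w).
Solving: w = (258·11.3 − 3606.6) / (237 − 258) = -691.2 / -21 ≈ 32.91.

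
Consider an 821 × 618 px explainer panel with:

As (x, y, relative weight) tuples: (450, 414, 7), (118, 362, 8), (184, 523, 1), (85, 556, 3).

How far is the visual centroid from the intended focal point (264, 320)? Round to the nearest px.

≈ 103 px

Weights sum to 7 + 8 + 1 + 3 = 19.
x: (7·450 + 8·118 + 1·184 + 3·85) / 19 = 4533 / 19 ≈ 238.58
y: (7·414 + 8·362 + 1·523 + 3·556) / 19 = 7985 / 19 ≈ 420.26
Offset from (264, 320): Δx ≈ -25.42, Δy ≈ 100.26; distance = √(Δx² + Δy²) ≈ 103.44.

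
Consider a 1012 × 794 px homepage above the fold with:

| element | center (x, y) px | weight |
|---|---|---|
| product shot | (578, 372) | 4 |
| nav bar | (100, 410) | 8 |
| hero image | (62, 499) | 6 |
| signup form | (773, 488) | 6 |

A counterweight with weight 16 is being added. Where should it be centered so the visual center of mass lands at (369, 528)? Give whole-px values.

After adding the counterweight, total weight = 4 + 8 + 6 + 6 + 16 = 40.
x: need Σw·x = 40·369 = 14760. Existing = 4·578 + 8·100 + 6·62 + 6·773 = 8122. Remainder 6638 / 16 ≈ 414.88.
y: need Σw·y = 40·528 = 21120. Existing = 4·372 + 8·410 + 6·499 + 6·488 = 10690. Remainder 10430 / 16 ≈ 651.88.

(415, 652)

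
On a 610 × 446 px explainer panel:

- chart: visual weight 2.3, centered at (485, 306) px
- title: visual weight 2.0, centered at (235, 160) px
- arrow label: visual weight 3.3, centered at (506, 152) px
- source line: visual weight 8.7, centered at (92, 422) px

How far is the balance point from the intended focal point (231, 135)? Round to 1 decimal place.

≈ 184.7 px

Weights sum to 2.3 + 2.0 + 3.3 + 8.7 = 16.3.
x: (2.3·485 + 2.0·235 + 3.3·506 + 8.7·92) / 16.3 = 4055.7 / 16.3 ≈ 248.82
y: (2.3·306 + 2.0·160 + 3.3·152 + 8.7·422) / 16.3 = 5196.8 / 16.3 ≈ 318.82
From (231, 135): dx = 17.82, dy = 183.82, so the distance is √(dx²+dy²) ≈ 184.68.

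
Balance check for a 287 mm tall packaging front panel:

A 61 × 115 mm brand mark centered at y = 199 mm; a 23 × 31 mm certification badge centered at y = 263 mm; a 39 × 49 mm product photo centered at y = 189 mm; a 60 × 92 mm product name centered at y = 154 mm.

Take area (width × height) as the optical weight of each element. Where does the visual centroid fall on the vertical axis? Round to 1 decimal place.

Taking area as weight: brand mark 61·115 = 7015, certification badge 23·31 = 713, product photo 39·49 = 1911, product name 60·92 = 5520. Sum 15159.
Σw·y = 7015·199 + 713·263 + 1911·189 + 5520·154 = 2794763, so ȳ = 2794763/15159 ≈ 184.36.

y ≈ 184.4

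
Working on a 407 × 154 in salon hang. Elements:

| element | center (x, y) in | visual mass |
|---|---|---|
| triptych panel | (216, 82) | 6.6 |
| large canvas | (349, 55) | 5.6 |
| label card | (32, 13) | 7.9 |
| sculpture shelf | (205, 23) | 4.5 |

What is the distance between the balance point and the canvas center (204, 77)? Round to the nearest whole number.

Total weight = 6.6 + 5.6 + 7.9 + 4.5 = 24.6.
Σw·x = 6.6·216 + 5.6·349 + 7.9·32 + 4.5·205 = 4555.3, so x̄ = 4555.3/24.6 ≈ 185.17.
Σw·y = 6.6·82 + 5.6·55 + 7.9·13 + 4.5·23 = 1055.4, so ȳ = 1055.4/24.6 ≈ 42.90.
Offset from (204, 77): Δx ≈ -18.83, Δy ≈ -34.10; distance = √(Δx² + Δy²) ≈ 38.95.

≈ 39 in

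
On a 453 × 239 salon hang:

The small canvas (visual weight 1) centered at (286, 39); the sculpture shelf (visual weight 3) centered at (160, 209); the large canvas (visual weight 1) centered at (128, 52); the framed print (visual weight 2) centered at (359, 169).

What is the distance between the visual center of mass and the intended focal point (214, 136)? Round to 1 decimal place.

≈ 22.0

Weights sum to 1 + 3 + 1 + 2 = 7.
x-moment: 1·286 + 3·160 + 1·128 + 2·359 = 1612; centroid 1612/7 ≈ 230.29.
y-moment: 1·39 + 3·209 + 1·52 + 2·169 = 1056; centroid 1056/7 ≈ 150.86.
Relative to (214, 136): Δ = (16.29, 14.86); |Δ| = √(16.29² + 14.86²) ≈ 22.04.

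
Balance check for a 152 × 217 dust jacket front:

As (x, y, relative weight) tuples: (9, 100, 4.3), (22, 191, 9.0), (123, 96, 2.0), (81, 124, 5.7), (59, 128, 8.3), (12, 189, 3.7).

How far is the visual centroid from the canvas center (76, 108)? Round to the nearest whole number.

≈ 49

Total weight = 4.3 + 9.0 + 2.0 + 5.7 + 8.3 + 3.7 = 33.0.
Σw·x = 4.3·9 + 9.0·22 + 2.0·123 + 5.7·81 + 8.3·59 + 3.7·12 = 1478.5, so x̄ = 1478.5/33.0 ≈ 44.80.
Σw·y = 4.3·100 + 9.0·191 + 2.0·96 + 5.7·124 + 8.3·128 + 3.7·189 = 4809.5, so ȳ = 4809.5/33.0 ≈ 145.74.
Relative to (76, 108): Δ = (-31.20, 37.74); |Δ| = √(-31.20² + 37.74²) ≈ 48.97.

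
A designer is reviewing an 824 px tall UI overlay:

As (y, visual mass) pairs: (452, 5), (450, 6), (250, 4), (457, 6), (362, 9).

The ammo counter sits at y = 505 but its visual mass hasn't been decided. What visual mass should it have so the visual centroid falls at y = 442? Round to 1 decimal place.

Fixed elements: Σw = 5 + 6 + 4 + 6 + 9 = 30, Σw·y = 5·452 + 6·450 + 4·250 + 6·457 + 9·362 = 11960.
Set Σw·y/Σw = 442: (11960 + 505w) = 442·(30 + w).
So w = (442·30 − 11960)/(505 − 442) = 1300/63 ≈ 20.63.

w ≈ 20.6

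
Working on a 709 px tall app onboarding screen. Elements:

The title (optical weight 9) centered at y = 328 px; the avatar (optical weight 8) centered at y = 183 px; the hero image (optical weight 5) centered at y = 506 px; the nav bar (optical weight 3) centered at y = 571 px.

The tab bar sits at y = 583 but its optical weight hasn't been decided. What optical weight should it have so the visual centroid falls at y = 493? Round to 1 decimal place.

w ≈ 40.7

Fixed elements: Σw = 9 + 8 + 5 + 3 = 25, Σw·y = 9·328 + 8·183 + 5·506 + 3·571 = 8659.
Set Σw·y/Σw = 493: (8659 + 583w) = 493·(25 + w).
Solving: w = (493·25 − 8659) / (583 − 493) = 3666 / 90 ≈ 40.73.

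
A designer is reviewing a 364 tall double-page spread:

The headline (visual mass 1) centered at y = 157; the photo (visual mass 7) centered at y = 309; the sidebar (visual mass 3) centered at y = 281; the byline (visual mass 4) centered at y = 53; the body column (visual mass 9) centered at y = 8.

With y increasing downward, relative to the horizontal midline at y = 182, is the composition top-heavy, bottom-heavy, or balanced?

top-heavy

Σw = 1 + 7 + 3 + 4 + 9 = 24.
y-moment: 1·157 + 7·309 + 3·281 + 4·53 + 9·8 = 3447; centroid 3447/24 ≈ 143.62.
143.6 vs midline 182 → top-heavy.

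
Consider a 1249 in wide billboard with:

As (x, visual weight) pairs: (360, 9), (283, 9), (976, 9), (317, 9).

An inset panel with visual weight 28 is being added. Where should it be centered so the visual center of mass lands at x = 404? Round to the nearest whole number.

After adding the inset panel, total weight = 9 + 9 + 9 + 9 + 28 = 64.
x: need Σw·x = 64·404 = 25856. Existing = 9·360 + 9·283 + 9·976 + 9·317 = 17424. Remainder 8432 / 28 ≈ 301.14.

x ≈ 301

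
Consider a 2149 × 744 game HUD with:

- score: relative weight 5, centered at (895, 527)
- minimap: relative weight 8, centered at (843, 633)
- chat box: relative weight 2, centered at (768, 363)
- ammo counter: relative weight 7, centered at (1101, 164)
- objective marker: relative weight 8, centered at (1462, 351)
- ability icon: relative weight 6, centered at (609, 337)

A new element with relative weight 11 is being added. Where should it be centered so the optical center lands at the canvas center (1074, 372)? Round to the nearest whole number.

(1333, 280)

With the new element, Σw becomes 5 + 8 + 2 + 7 + 8 + 6 + 11 = 47.
Along x: (35812 + 11·x) / 47 = 1074 (existing moment 5·895 + 8·843 + 2·768 + 7·1101 + 8·1462 + 6·609 = 35812) ⇒ x = (50478 − 35812) / 11 ≈ 1333.27.
Along y: (14403 + 11·y) / 47 = 372 (existing moment 5·527 + 8·633 + 2·363 + 7·164 + 8·351 + 6·337 = 14403) ⇒ y = (17484 − 14403) / 11 ≈ 280.09.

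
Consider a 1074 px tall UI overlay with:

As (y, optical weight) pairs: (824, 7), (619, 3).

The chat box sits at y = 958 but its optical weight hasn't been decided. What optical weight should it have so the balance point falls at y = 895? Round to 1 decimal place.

w ≈ 21.0

Existing Σw = 10 (7 + 3); existing moment 7·824 + 3·619 = 7625.
Set Σw·y/Σw = 895: (7625 + 958w) = 895·(10 + w).
Rearranging, w·(958 − 895) = 895·10 − 7625 = 1325, so w ≈ 1325/63 = 21.03.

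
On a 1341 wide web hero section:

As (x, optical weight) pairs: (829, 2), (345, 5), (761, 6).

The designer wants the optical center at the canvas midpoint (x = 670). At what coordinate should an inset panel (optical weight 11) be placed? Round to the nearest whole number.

With the inset panel, Σw becomes 2 + 5 + 6 + 11 = 24.
x: target moment 24×670 = 16080; current 2·829 + 5·345 + 6·761 = 7949; the inset panel supplies 8131, so x = 8131/11 ≈ 739.18.

x ≈ 739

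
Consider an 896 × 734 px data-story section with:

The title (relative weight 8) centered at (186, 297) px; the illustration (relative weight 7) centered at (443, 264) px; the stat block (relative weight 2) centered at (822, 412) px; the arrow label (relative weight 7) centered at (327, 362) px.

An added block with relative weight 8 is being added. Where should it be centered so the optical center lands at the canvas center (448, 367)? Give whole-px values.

(727, 520)

After adding the added block, total weight = 8 + 7 + 2 + 7 + 8 = 32.
x: target moment 32×448 = 14336; current 8·186 + 7·443 + 2·822 + 7·327 = 8522; the added block supplies 5814, so x = 5814/8 ≈ 726.75.
y: target moment 32×367 = 11744; current 8·297 + 7·264 + 2·412 + 7·362 = 7582; the added block supplies 4162, so y = 4162/8 ≈ 520.25.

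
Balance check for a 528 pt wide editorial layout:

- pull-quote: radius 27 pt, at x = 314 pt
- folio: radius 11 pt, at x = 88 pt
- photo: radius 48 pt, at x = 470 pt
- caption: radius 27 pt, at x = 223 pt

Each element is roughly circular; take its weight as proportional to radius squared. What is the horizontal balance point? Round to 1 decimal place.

x ≈ 382.4

Weights ∝ r²: pull-quote 27² = 729, folio 11² = 121, photo 48² = 2304, caption 27² = 729; Σw = 3883.
x-moment: 729·314 + 121·88 + 2304·470 + 729·223 = 1485001; centroid 1485001/3883 ≈ 382.44.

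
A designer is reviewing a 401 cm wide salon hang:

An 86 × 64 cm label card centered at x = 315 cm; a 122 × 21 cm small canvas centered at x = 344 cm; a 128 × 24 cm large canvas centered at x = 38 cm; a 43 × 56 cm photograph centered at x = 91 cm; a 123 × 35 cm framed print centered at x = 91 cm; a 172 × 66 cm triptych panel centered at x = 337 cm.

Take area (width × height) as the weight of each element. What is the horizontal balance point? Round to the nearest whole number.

Taking area as weight: label card 86·64 = 5504, small canvas 122·21 = 2562, large canvas 128·24 = 3072, photograph 43·56 = 2408, framed print 123·35 = 4305, triptych panel 172·66 = 11352. Sum 29203.
x: (5504·315 + 2562·344 + 3072·38 + 2408·91 + 4305·91 + 11352·337) / 29203 = 7168331 / 29203 ≈ 245.47

x ≈ 245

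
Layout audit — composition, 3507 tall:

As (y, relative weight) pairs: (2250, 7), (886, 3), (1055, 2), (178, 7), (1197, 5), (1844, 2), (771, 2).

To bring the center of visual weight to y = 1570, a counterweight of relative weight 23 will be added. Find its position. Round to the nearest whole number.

y ≈ 2047

With the counterweight, Σw becomes 7 + 3 + 2 + 7 + 5 + 2 + 2 + 23 = 51.
y: need Σw·y = 51·1570 = 80070. Existing = 7·2250 + 3·886 + 2·1055 + 7·178 + 5·1197 + 2·1844 + 2·771 = 32979. Remainder 47091 / 23 ≈ 2047.43.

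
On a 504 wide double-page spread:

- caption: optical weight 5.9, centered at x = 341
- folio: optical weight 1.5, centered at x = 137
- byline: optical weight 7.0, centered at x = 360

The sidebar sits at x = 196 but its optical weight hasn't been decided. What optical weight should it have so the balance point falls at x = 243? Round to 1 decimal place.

w ≈ 26.3

Known weights sum to 5.9 + 1.5 + 7.0 = 14.4; their moment is 5.9·341 + 1.5·137 + 7.0·360 = 4737.4.
Balance at x = 243 requires (4737.4 + w·196) / (14.4 + w) = 243.
Solving: w = (243·14.4 − 4737.4) / (196 − 243) = -1238.2 / -47 ≈ 26.34.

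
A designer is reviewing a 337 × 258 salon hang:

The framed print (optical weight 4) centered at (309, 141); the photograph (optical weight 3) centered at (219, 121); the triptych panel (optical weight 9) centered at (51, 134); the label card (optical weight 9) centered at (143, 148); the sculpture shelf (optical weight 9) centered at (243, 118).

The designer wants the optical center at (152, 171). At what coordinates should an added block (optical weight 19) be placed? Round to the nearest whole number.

(117, 239)

After adding the added block, total weight = 4 + 3 + 9 + 9 + 9 + 19 = 53.
x: need Σw·x = 53·152 = 8056. Existing = 4·309 + 3·219 + 9·51 + 9·143 + 9·243 = 5826. Remainder 2230 / 19 ≈ 117.37.
y: need Σw·y = 53·171 = 9063. Existing = 4·141 + 3·121 + 9·134 + 9·148 + 9·118 = 4527. Remainder 4536 / 19 ≈ 238.74.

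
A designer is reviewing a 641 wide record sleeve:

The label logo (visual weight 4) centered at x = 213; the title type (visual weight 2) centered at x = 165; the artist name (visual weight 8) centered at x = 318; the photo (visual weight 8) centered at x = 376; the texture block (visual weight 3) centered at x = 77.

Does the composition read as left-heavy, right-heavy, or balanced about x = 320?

Total weight = 4 + 2 + 8 + 8 + 3 = 25.
Σw·x = 4·213 + 2·165 + 8·318 + 8·376 + 3·77 = 6965, so x̄ = 6965/25 ≈ 278.60.
278.6 lies left of the midline 320, so the layout is left-heavy.

left-heavy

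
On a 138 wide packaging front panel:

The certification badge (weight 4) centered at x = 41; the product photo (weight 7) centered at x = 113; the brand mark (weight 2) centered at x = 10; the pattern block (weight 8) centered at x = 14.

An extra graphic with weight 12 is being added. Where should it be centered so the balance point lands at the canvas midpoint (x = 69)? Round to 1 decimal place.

After adding the extra graphic, total weight = 4 + 7 + 2 + 8 + 12 = 33.
x: need Σw·x = 33·69 = 2277. Existing = 4·41 + 7·113 + 2·10 + 8·14 = 1087. Remainder 1190 / 12 ≈ 99.17.

x ≈ 99.2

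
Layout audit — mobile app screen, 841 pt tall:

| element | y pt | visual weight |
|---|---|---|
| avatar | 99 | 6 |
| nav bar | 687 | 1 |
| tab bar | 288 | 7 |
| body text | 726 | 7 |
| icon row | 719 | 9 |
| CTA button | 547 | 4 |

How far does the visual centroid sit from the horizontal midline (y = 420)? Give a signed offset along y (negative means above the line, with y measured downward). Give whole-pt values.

Weights sum to 6 + 1 + 7 + 7 + 9 + 4 = 34.
y: (6·99 + 1·687 + 7·288 + 7·726 + 9·719 + 4·547) / 34 = 17038 / 34 ≈ 501.12
Against y = 420, that's 501.12 − 420 = 81.12.

≈ 81 pt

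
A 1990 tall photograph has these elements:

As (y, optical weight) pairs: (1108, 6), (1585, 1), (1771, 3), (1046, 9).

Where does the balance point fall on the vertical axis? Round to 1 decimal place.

Σw = 6 + 1 + 3 + 9 = 19.
y-moment: 6·1108 + 1·1585 + 3·1771 + 9·1046 = 22960; centroid 22960/19 ≈ 1208.42.

y ≈ 1208.4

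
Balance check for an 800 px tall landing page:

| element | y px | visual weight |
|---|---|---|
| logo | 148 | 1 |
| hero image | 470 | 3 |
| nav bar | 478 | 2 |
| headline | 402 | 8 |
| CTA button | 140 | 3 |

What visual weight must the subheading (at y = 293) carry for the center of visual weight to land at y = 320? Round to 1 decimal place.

Existing Σw = 17 (1 + 3 + 2 + 8 + 3); existing moment 1·148 + 3·470 + 2·478 + 8·402 + 3·140 = 6150.
Set Σw·y/Σw = 320: (6150 + 293w) = 320·(17 + w).
Solving: w = (320·17 − 6150) / (293 − 320) = -710 / -27 ≈ 26.30.

w ≈ 26.3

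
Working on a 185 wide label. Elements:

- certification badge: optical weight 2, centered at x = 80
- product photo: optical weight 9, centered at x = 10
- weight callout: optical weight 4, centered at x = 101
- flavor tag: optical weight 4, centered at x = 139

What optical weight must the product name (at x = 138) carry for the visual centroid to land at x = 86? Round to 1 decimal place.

Known weights sum to 2 + 9 + 4 + 4 = 19; their moment is 2·80 + 9·10 + 4·101 + 4·139 = 1210.
For the centroid to hit 86: (1210 + w·138) / (19 + w) = 86.
Solving: w = (86·19 − 1210) / (138 − 86) = 424 / 52 ≈ 8.15.

w ≈ 8.2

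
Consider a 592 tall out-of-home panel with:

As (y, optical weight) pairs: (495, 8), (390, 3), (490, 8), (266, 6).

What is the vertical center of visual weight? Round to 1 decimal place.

Σw = 8 + 3 + 8 + 6 = 25.
y-moment: 8·495 + 3·390 + 8·490 + 6·266 = 10646; centroid 10646/25 ≈ 425.84.

y ≈ 425.8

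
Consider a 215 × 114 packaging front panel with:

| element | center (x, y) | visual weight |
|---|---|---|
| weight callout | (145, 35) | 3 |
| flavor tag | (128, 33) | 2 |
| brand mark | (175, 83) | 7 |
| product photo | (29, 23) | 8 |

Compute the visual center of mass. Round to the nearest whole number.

Total weight = 3 + 2 + 7 + 8 = 20.
x-moment: 3·145 + 2·128 + 7·175 + 8·29 = 2148; centroid 2148/20 ≈ 107.40.
y-moment: 3·35 + 2·33 + 7·83 + 8·23 = 936; centroid 936/20 ≈ 46.80.

(107, 47)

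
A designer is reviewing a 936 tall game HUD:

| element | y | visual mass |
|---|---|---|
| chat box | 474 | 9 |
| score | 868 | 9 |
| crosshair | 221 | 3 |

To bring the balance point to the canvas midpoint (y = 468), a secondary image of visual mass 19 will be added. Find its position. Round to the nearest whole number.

After adding the secondary image, total weight = 9 + 9 + 3 + 19 = 40.
Along y: (12741 + 19·y) / 40 = 468 (existing moment 9·474 + 9·868 + 3·221 = 12741) ⇒ y = (18720 − 12741) / 19 ≈ 314.68.

y ≈ 315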